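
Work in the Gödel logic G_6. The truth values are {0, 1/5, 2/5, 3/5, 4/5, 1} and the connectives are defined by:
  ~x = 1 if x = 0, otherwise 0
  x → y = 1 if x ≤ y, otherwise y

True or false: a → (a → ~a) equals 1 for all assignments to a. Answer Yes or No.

No

Counterexample: take a = 1/5.
~a = ~1/5 = 0
a → ~a = 1/5 → 0 = 0
a → (a → ~a) = 1/5 → 0 = 0
This gives 0 ≠ 1.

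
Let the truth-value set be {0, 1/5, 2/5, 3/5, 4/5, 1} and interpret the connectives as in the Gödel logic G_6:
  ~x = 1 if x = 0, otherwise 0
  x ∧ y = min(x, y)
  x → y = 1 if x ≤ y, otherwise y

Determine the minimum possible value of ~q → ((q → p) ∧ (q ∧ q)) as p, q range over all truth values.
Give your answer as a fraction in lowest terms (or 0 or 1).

0

Take p = 0, q = 0:
~q = ~0 = 1
q → p = 0 → 0 = 1
q ∧ q = 0 ∧ 0 = 0
(q → p) ∧ (q ∧ q) = 1 ∧ 0 = 0
~q → ((q → p) ∧ (q ∧ q)) = 1 → 0 = 0
No assignment yields a value below 0, so this is the minimum.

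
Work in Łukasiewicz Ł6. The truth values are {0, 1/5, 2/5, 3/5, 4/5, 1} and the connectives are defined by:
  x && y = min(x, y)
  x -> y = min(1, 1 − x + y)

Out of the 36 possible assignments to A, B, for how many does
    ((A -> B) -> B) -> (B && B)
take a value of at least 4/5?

value 1: 21 assignments (counts)
value 4/5: 5 assignments (counts)
value 3/5: 4 assignments
value 2/5: 3 assignments
value 1/5: 2 assignments
value 0: 1 assignment
So 26 of the 36 assignments meet the threshold.

26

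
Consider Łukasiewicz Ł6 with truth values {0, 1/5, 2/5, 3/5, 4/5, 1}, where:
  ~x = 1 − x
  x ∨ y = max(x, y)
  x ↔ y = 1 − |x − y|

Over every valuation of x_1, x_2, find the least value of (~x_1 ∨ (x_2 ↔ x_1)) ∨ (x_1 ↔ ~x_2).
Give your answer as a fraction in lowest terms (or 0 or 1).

Take x_1 = 2/5, x_2 = 0:
~x_1 = ~2/5 = 3/5
x_2 ↔ x_1 = 0 ↔ 2/5 = 3/5
~x_1 ∨ (x_2 ↔ x_1) = 3/5 ∨ 3/5 = 3/5
~x_2 = ~0 = 1
x_1 ↔ ~x_2 = 2/5 ↔ 1 = 2/5
(~x_1 ∨ (x_2 ↔ x_1)) ∨ (x_1 ↔ ~x_2) = 3/5 ∨ 2/5 = 3/5
No assignment yields a value below 3/5, so this is the minimum.

3/5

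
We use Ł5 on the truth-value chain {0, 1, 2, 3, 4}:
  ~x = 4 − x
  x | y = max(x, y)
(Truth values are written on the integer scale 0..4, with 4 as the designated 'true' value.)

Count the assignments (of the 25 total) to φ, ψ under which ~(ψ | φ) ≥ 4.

1

value 4: 1 assignment (counts)
value 3: 3 assignments
value 2: 5 assignments
value 1: 7 assignments
value 0: 9 assignments
So 1 of the 25 assignments meets the threshold.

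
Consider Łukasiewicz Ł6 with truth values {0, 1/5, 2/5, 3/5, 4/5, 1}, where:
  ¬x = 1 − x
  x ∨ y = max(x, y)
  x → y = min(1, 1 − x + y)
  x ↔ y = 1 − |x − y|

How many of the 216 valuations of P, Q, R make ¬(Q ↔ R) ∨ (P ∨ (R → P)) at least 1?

value 1: 131 assignments (counts)
value 4/5: 36 assignments
value 3/5: 27 assignments
value 2/5: 15 assignments
value 1/5: 6 assignments
value 0: 1 assignment
So 131 of the 216 assignments meet the threshold.

131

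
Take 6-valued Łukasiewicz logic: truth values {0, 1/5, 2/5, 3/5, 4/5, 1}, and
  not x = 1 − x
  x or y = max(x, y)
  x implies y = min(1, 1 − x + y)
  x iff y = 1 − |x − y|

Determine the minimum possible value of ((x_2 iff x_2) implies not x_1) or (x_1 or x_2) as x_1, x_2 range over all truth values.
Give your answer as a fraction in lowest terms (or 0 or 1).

Take x_1 = 2/5, x_2 = 0:
x_2 iff x_2 = 0 iff 0 = 1
not x_1 = not 2/5 = 3/5
(x_2 iff x_2) implies not x_1 = 1 implies 3/5 = 3/5
x_1 or x_2 = 2/5 or 0 = 2/5
((x_2 iff x_2) implies not x_1) or (x_1 or x_2) = 3/5 or 2/5 = 3/5
No assignment yields a value below 3/5, so this is the minimum.

3/5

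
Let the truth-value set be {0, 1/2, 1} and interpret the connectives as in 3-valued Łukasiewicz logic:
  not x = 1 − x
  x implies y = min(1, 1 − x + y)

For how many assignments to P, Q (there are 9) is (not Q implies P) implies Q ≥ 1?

5

P = 0, Q = 0 ↦ 1  ≥
P = 0, Q = 1/2 ↦ 1  ≥
P = 0, Q = 1 ↦ 1  ≥
P = 1/2, Q = 0 ↦ 1/2  <
P = 1/2, Q = 1/2 ↦ 1/2  <
P = 1/2, Q = 1 ↦ 1  ≥
P = 1, Q = 0 ↦ 0  <
P = 1, Q = 1/2 ↦ 1/2  <
P = 1, Q = 1 ↦ 1  ≥
So 5 of the 9 assignments meet the threshold.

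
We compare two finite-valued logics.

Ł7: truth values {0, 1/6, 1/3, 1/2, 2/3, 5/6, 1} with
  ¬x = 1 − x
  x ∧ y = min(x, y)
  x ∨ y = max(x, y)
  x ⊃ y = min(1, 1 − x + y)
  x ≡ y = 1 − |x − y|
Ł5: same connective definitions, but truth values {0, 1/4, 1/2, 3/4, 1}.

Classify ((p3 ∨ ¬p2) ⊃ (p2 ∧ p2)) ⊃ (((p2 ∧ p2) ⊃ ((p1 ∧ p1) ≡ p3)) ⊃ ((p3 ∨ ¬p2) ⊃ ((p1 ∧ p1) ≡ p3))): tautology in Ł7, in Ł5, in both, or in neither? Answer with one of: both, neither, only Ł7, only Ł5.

both

In Ł7: every assignment gives 1 — tautology.
In Ł5: every assignment gives 1 — tautology.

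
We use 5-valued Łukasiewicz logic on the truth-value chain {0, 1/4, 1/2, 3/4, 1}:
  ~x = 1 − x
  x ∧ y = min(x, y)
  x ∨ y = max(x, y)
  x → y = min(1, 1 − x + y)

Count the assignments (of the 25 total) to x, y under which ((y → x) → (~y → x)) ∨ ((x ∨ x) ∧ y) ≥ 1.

18

value 1: 18 assignments (counts)
value 3/4: 2 assignments
value 1/2: 3 assignments
value 1/4: 1 assignment
value 0: 1 assignment
So 18 of the 25 assignments meet the threshold.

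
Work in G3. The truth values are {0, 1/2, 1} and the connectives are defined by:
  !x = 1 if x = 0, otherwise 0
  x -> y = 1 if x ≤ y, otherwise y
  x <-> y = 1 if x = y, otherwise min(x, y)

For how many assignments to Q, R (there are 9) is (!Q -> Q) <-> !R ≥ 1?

4

Q = 0, R = 0 ↦ 0  <
Q = 0, R = 1/2 ↦ 1  ≥
Q = 0, R = 1 ↦ 1  ≥
Q = 1/2, R = 0 ↦ 1  ≥
Q = 1/2, R = 1/2 ↦ 0  <
Q = 1/2, R = 1 ↦ 0  <
Q = 1, R = 0 ↦ 1  ≥
Q = 1, R = 1/2 ↦ 0  <
Q = 1, R = 1 ↦ 0  <
So 4 of the 9 assignments meet the threshold.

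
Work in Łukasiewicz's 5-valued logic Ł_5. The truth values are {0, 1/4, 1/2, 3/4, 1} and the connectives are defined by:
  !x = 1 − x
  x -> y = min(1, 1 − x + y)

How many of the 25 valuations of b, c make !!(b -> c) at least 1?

15

value 1: 15 assignments (counts)
value 3/4: 4 assignments
value 1/2: 3 assignments
value 1/4: 2 assignments
value 0: 1 assignment
So 15 of the 25 assignments meet the threshold.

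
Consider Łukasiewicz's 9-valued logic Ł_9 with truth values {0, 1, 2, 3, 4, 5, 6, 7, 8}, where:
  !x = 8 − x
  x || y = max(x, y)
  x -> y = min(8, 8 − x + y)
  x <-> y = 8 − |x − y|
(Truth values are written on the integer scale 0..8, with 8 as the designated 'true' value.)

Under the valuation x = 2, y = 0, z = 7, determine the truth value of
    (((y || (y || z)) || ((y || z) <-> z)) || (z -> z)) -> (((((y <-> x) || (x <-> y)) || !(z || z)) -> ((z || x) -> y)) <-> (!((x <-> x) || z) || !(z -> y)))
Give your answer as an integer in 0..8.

4

y || z = 0 || 7 = 7
y || (y || z) = 0 || 7 = 7
y || z = 0 || 7 = 7
(y || z) <-> z = 7 <-> 7 = 8
(y || (y || z)) || ((y || z) <-> z) = 7 || 8 = 8
z -> z = 7 -> 7 = 8
((y || (y || z)) || ((y || z) <-> z)) || (z -> z) = 8 || 8 = 8
y <-> x = 0 <-> 2 = 6
x <-> y = 2 <-> 0 = 6
(y <-> x) || (x <-> y) = 6 || 6 = 6
z || z = 7 || 7 = 7
!(z || z) = !7 = 1
((y <-> x) || (x <-> y)) || !(z || z) = 6 || 1 = 6
z || x = 7 || 2 = 7
(z || x) -> y = 7 -> 0 = 1
(((y <-> x) || (x <-> y)) || !(z || z)) -> ((z || x) -> y) = 6 -> 1 = 3
x <-> x = 2 <-> 2 = 8
(x <-> x) || z = 8 || 7 = 8
!((x <-> x) || z) = !8 = 0
z -> y = 7 -> 0 = 1
!(z -> y) = !1 = 7
!((x <-> x) || z) || !(z -> y) = 0 || 7 = 7
((((y <-> x) || (x <-> y)) || !(z || z)) -> ((z || x) -> y)) <-> (!((x <-> x) || z) || !(z -> y)) = 3 <-> 7 = 4
(((y || (y || z)) || ((y || z) <-> z)) || (z -> z)) -> (((((y <-> x) || (x <-> y)) || !(z || z)) -> ((z || x) -> y)) <-> (!((x <-> x) || z) || !(z -> y))) = 8 -> 4 = 4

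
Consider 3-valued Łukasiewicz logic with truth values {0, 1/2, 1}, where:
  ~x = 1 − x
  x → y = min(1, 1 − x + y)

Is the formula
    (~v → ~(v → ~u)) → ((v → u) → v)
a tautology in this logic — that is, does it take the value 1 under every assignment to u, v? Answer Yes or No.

No

Counterexample: take u = 1, v = 1/2.
~v = ~1/2 = 1/2
~u = ~1 = 0
v → ~u = 1/2 → 0 = 1/2
~(v → ~u) = ~1/2 = 1/2
~v → ~(v → ~u) = 1/2 → 1/2 = 1
v → u = 1/2 → 1 = 1
(v → u) → v = 1 → 1/2 = 1/2
(~v → ~(v → ~u)) → ((v → u) → v) = 1 → 1/2 = 1/2
This gives 1/2 ≠ 1.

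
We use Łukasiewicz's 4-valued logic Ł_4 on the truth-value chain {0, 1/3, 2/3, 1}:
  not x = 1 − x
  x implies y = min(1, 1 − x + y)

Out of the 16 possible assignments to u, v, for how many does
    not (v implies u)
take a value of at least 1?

u = 0, v = 0 ↦ 0  <
u = 0, v = 1/3 ↦ 1/3  <
u = 0, v = 2/3 ↦ 2/3  <
u = 0, v = 1 ↦ 1  ≥
u = 1/3, v = 0 ↦ 0  <
u = 1/3, v = 1/3 ↦ 0  <
u = 1/3, v = 2/3 ↦ 1/3  <
u = 1/3, v = 1 ↦ 2/3  <
u = 2/3, v = 0 ↦ 0  <
u = 2/3, v = 1/3 ↦ 0  <
u = 2/3, v = 2/3 ↦ 0  <
u = 2/3, v = 1 ↦ 1/3  <
u = 1, v = 0 ↦ 0  <
u = 1, v = 1/3 ↦ 0  <
u = 1, v = 2/3 ↦ 0  <
u = 1, v = 1 ↦ 0  <
So 1 of the 16 assignments meets the threshold.

1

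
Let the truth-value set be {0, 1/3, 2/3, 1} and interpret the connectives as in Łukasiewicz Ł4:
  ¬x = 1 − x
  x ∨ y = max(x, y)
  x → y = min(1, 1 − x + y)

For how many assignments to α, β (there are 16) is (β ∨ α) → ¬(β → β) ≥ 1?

α = 0, β = 0 ↦ 1  ≥
α = 0, β = 1/3 ↦ 2/3  <
α = 0, β = 2/3 ↦ 1/3  <
α = 0, β = 1 ↦ 0  <
α = 1/3, β = 0 ↦ 2/3  <
α = 1/3, β = 1/3 ↦ 2/3  <
α = 1/3, β = 2/3 ↦ 1/3  <
α = 1/3, β = 1 ↦ 0  <
α = 2/3, β = 0 ↦ 1/3  <
α = 2/3, β = 1/3 ↦ 1/3  <
α = 2/3, β = 2/3 ↦ 1/3  <
α = 2/3, β = 1 ↦ 0  <
α = 1, β = 0 ↦ 0  <
α = 1, β = 1/3 ↦ 0  <
α = 1, β = 2/3 ↦ 0  <
α = 1, β = 1 ↦ 0  <
So 1 of the 16 assignments meets the threshold.

1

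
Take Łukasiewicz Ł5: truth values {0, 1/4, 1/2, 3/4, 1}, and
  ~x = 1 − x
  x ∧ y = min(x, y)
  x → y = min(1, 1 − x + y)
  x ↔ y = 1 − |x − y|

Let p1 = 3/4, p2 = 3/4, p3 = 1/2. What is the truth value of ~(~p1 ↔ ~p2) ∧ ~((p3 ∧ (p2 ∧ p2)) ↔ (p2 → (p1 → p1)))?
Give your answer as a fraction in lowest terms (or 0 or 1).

0

~p1 = ~3/4 = 1/4
~p2 = ~3/4 = 1/4
~p1 ↔ ~p2 = 1/4 ↔ 1/4 = 1
~(~p1 ↔ ~p2) = ~1 = 0
p2 ∧ p2 = 3/4 ∧ 3/4 = 3/4
p3 ∧ (p2 ∧ p2) = 1/2 ∧ 3/4 = 1/2
p1 → p1 = 3/4 → 3/4 = 1
p2 → (p1 → p1) = 3/4 → 1 = 1
(p3 ∧ (p2 ∧ p2)) ↔ (p2 → (p1 → p1)) = 1/2 ↔ 1 = 1/2
~((p3 ∧ (p2 ∧ p2)) ↔ (p2 → (p1 → p1))) = ~1/2 = 1/2
~(~p1 ↔ ~p2) ∧ ~((p3 ∧ (p2 ∧ p2)) ↔ (p2 → (p1 → p1))) = 0 ∧ 1/2 = 0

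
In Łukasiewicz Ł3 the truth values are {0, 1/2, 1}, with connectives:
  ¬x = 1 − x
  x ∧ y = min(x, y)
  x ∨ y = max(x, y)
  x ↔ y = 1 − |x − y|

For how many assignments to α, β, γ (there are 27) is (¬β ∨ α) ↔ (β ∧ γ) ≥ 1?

7

value 1: 7 assignments (counts)
value 1/2: 8 assignments
value 0: 12 assignments
So 7 of the 27 assignments meet the threshold.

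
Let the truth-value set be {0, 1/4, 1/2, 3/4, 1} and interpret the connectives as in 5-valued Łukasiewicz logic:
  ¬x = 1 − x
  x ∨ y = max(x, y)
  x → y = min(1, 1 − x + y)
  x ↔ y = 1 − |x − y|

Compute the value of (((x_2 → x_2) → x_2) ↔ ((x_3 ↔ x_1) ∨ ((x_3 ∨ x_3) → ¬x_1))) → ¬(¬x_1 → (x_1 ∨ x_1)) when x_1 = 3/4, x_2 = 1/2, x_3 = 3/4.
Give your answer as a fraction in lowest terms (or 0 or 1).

1/2

x_2 → x_2 = 1/2 → 1/2 = 1
(x_2 → x_2) → x_2 = 1 → 1/2 = 1/2
x_3 ↔ x_1 = 3/4 ↔ 3/4 = 1
x_3 ∨ x_3 = 3/4 ∨ 3/4 = 3/4
¬x_1 = ¬3/4 = 1/4
(x_3 ∨ x_3) → ¬x_1 = 3/4 → 1/4 = 1/2
(x_3 ↔ x_1) ∨ ((x_3 ∨ x_3) → ¬x_1) = 1 ∨ 1/2 = 1
((x_2 → x_2) → x_2) ↔ ((x_3 ↔ x_1) ∨ ((x_3 ∨ x_3) → ¬x_1)) = 1/2 ↔ 1 = 1/2
¬x_1 = ¬3/4 = 1/4
x_1 ∨ x_1 = 3/4 ∨ 3/4 = 3/4
¬x_1 → (x_1 ∨ x_1) = 1/4 → 3/4 = 1
¬(¬x_1 → (x_1 ∨ x_1)) = ¬1 = 0
(((x_2 → x_2) → x_2) ↔ ((x_3 ↔ x_1) ∨ ((x_3 ∨ x_3) → ¬x_1))) → ¬(¬x_1 → (x_1 ∨ x_1)) = 1/2 → 0 = 1/2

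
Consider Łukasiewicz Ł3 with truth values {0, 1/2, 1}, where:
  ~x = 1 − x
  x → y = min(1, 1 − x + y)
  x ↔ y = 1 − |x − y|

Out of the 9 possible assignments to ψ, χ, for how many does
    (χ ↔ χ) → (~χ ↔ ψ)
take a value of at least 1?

ψ = 0, χ = 0 ↦ 0  <
ψ = 0, χ = 1/2 ↦ 1/2  <
ψ = 0, χ = 1 ↦ 1  ≥
ψ = 1/2, χ = 0 ↦ 1/2  <
ψ = 1/2, χ = 1/2 ↦ 1  ≥
ψ = 1/2, χ = 1 ↦ 1/2  <
ψ = 1, χ = 0 ↦ 1  ≥
ψ = 1, χ = 1/2 ↦ 1/2  <
ψ = 1, χ = 1 ↦ 0  <
So 3 of the 9 assignments meet the threshold.

3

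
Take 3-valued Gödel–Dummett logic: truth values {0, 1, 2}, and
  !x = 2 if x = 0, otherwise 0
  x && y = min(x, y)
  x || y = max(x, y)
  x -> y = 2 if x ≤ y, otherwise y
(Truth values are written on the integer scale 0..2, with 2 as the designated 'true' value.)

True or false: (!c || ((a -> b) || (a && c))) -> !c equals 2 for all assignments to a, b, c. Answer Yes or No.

Counterexample: take a = 0, b = 0, c = 1.
!c = !1 = 0
a -> b = 0 -> 0 = 2
a && c = 0 && 1 = 0
(a -> b) || (a && c) = 2 || 0 = 2
!c || ((a -> b) || (a && c)) = 0 || 2 = 2
(!c || ((a -> b) || (a && c))) -> !c = 2 -> 0 = 0
This gives 0 ≠ 2.

No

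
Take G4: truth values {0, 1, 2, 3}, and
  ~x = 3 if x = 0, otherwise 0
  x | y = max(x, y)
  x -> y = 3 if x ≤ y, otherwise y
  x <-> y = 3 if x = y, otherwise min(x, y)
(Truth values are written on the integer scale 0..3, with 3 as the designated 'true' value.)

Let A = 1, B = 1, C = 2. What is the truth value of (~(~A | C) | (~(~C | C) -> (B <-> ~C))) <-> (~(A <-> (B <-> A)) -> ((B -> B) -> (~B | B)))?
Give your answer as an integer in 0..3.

~A = ~1 = 0
~A | C = 0 | 2 = 2
~(~A | C) = ~2 = 0
~C = ~2 = 0
~C | C = 0 | 2 = 2
~(~C | C) = ~2 = 0
~C = ~2 = 0
B <-> ~C = 1 <-> 0 = 0
~(~C | C) -> (B <-> ~C) = 0 -> 0 = 3
~(~A | C) | (~(~C | C) -> (B <-> ~C)) = 0 | 3 = 3
B <-> A = 1 <-> 1 = 3
A <-> (B <-> A) = 1 <-> 3 = 1
~(A <-> (B <-> A)) = ~1 = 0
B -> B = 1 -> 1 = 3
~B = ~1 = 0
~B | B = 0 | 1 = 1
(B -> B) -> (~B | B) = 3 -> 1 = 1
~(A <-> (B <-> A)) -> ((B -> B) -> (~B | B)) = 0 -> 1 = 3
(~(~A | C) | (~(~C | C) -> (B <-> ~C))) <-> (~(A <-> (B <-> A)) -> ((B -> B) -> (~B | B))) = 3 <-> 3 = 3

3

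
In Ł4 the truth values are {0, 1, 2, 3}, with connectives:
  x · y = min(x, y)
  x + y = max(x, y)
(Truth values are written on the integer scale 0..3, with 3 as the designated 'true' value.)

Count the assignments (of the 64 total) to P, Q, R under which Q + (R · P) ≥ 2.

value 3: 19 assignments (counts)
value 2: 21 assignments (counts)
value 1: 17 assignments
value 0: 7 assignments
So 40 of the 64 assignments meet the threshold.

40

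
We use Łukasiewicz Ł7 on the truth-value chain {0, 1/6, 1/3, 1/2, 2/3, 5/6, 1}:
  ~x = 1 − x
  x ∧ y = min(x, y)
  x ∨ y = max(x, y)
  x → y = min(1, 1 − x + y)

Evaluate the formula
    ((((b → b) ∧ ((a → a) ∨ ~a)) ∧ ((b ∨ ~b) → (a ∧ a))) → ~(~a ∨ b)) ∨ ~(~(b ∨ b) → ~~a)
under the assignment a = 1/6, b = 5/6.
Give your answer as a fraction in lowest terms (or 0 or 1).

5/6

b → b = 5/6 → 5/6 = 1
a → a = 1/6 → 1/6 = 1
~a = ~1/6 = 5/6
(a → a) ∨ ~a = 1 ∨ 5/6 = 1
(b → b) ∧ ((a → a) ∨ ~a) = 1 ∧ 1 = 1
~b = ~5/6 = 1/6
b ∨ ~b = 5/6 ∨ 1/6 = 5/6
a ∧ a = 1/6 ∧ 1/6 = 1/6
(b ∨ ~b) → (a ∧ a) = 5/6 → 1/6 = 1/3
((b → b) ∧ ((a → a) ∨ ~a)) ∧ ((b ∨ ~b) → (a ∧ a)) = 1 ∧ 1/3 = 1/3
~a = ~1/6 = 5/6
~a ∨ b = 5/6 ∨ 5/6 = 5/6
~(~a ∨ b) = ~5/6 = 1/6
(((b → b) ∧ ((a → a) ∨ ~a)) ∧ ((b ∨ ~b) → (a ∧ a))) → ~(~a ∨ b) = 1/3 → 1/6 = 5/6
b ∨ b = 5/6 ∨ 5/6 = 5/6
~(b ∨ b) = ~5/6 = 1/6
~a = ~1/6 = 5/6
~~a = ~5/6 = 1/6
~(b ∨ b) → ~~a = 1/6 → 1/6 = 1
~(~(b ∨ b) → ~~a) = ~1 = 0
((((b → b) ∧ ((a → a) ∨ ~a)) ∧ ((b ∨ ~b) → (a ∧ a))) → ~(~a ∨ b)) ∨ ~(~(b ∨ b) → ~~a) = 5/6 ∨ 0 = 5/6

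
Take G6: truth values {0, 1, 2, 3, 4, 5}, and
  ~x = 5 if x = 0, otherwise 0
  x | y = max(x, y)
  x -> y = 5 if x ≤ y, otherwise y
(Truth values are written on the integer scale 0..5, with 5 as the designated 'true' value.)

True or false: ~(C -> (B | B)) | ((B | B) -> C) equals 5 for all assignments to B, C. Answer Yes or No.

No

Counterexample: take B = 1, C = 0.
B | B = 1 | 1 = 1
C -> (B | B) = 0 -> 1 = 5
~(C -> (B | B)) = ~5 = 0
(B | B) -> C = 1 -> 0 = 0
~(C -> (B | B)) | ((B | B) -> C) = 0 | 0 = 0
This gives 0 ≠ 5.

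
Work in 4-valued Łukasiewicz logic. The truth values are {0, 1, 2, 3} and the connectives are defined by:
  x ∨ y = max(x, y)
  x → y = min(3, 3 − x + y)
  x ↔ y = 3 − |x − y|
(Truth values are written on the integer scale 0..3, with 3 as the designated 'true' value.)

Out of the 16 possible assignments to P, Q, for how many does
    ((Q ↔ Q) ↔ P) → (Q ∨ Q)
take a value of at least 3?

10

P = 0, Q = 0 ↦ 3  ≥
P = 0, Q = 1 ↦ 3  ≥
P = 0, Q = 2 ↦ 3  ≥
P = 0, Q = 3 ↦ 3  ≥
P = 1, Q = 0 ↦ 2  <
P = 1, Q = 1 ↦ 3  ≥
P = 1, Q = 2 ↦ 3  ≥
P = 1, Q = 3 ↦ 3  ≥
P = 2, Q = 0 ↦ 1  <
P = 2, Q = 1 ↦ 2  <
P = 2, Q = 2 ↦ 3  ≥
P = 2, Q = 3 ↦ 3  ≥
P = 3, Q = 0 ↦ 0  <
P = 3, Q = 1 ↦ 1  <
P = 3, Q = 2 ↦ 2  <
P = 3, Q = 3 ↦ 3  ≥
So 10 of the 16 assignments meet the threshold.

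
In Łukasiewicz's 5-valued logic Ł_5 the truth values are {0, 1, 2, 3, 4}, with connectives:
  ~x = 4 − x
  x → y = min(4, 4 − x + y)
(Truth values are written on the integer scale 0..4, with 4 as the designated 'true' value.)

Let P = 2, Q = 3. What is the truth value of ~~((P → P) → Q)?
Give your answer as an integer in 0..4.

3

P → P = 2 → 2 = 4
(P → P) → Q = 4 → 3 = 3
~((P → P) → Q) = ~3 = 1
~~((P → P) → Q) = ~1 = 3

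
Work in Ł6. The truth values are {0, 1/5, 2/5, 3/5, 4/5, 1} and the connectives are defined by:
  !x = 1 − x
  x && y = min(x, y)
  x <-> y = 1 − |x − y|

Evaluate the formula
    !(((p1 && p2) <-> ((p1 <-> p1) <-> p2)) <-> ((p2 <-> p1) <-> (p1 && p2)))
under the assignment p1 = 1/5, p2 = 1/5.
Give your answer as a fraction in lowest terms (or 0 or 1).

4/5

p1 && p2 = 1/5 && 1/5 = 1/5
p1 <-> p1 = 1/5 <-> 1/5 = 1
(p1 <-> p1) <-> p2 = 1 <-> 1/5 = 1/5
(p1 && p2) <-> ((p1 <-> p1) <-> p2) = 1/5 <-> 1/5 = 1
p2 <-> p1 = 1/5 <-> 1/5 = 1
p1 && p2 = 1/5 && 1/5 = 1/5
(p2 <-> p1) <-> (p1 && p2) = 1 <-> 1/5 = 1/5
((p1 && p2) <-> ((p1 <-> p1) <-> p2)) <-> ((p2 <-> p1) <-> (p1 && p2)) = 1 <-> 1/5 = 1/5
!(((p1 && p2) <-> ((p1 <-> p1) <-> p2)) <-> ((p2 <-> p1) <-> (p1 && p2))) = !1/5 = 4/5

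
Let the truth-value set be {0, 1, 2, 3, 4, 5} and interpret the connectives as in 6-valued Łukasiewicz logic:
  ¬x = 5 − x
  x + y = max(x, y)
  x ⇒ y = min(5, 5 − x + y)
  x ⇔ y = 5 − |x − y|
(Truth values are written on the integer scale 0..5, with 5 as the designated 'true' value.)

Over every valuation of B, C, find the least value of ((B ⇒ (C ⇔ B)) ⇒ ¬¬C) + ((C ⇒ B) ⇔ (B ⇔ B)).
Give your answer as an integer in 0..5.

3

Take B = 0, C = 2:
C ⇔ B = 2 ⇔ 0 = 3
B ⇒ (C ⇔ B) = 0 ⇒ 3 = 5
¬C = ¬2 = 3
¬¬C = ¬3 = 2
(B ⇒ (C ⇔ B)) ⇒ ¬¬C = 5 ⇒ 2 = 2
C ⇒ B = 2 ⇒ 0 = 3
B ⇔ B = 0 ⇔ 0 = 5
(C ⇒ B) ⇔ (B ⇔ B) = 3 ⇔ 5 = 3
((B ⇒ (C ⇔ B)) ⇒ ¬¬C) + ((C ⇒ B) ⇔ (B ⇔ B)) = 2 + 3 = 3
No assignment yields a value below 3, so this is the minimum.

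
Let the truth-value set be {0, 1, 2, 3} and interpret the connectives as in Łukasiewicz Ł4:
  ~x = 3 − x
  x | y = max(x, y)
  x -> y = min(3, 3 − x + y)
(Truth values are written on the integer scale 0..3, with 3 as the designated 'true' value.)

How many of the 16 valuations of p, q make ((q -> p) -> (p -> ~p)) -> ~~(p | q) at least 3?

p = 0, q = 0 ↦ 0  <
p = 0, q = 1 ↦ 1  <
p = 0, q = 2 ↦ 2  <
p = 0, q = 3 ↦ 3  ≥
p = 1, q = 0 ↦ 1  <
p = 1, q = 1 ↦ 1  <
p = 1, q = 2 ↦ 2  <
p = 1, q = 3 ↦ 3  ≥
p = 2, q = 0 ↦ 3  ≥
p = 2, q = 1 ↦ 3  ≥
p = 2, q = 2 ↦ 3  ≥
p = 2, q = 3 ↦ 3  ≥
p = 3, q = 0 ↦ 3  ≥
p = 3, q = 1 ↦ 3  ≥
p = 3, q = 2 ↦ 3  ≥
p = 3, q = 3 ↦ 3  ≥
So 10 of the 16 assignments meet the threshold.

10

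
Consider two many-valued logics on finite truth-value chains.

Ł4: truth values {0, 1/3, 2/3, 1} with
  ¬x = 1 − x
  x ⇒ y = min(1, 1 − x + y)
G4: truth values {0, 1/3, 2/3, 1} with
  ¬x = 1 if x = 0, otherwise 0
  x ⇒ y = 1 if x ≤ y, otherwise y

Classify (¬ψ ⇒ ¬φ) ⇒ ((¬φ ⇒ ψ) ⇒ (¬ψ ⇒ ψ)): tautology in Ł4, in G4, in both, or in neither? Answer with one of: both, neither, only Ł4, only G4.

both

In Ł4: every assignment gives 1 — tautology.
In G4: every assignment gives 1 — tautology.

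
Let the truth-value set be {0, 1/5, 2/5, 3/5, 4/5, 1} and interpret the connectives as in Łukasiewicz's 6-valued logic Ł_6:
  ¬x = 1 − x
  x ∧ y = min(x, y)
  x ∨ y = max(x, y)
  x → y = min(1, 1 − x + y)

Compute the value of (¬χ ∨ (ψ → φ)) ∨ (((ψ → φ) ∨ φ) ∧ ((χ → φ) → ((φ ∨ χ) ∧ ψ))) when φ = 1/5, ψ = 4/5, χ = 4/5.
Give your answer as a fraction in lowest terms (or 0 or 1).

¬χ = ¬4/5 = 1/5
ψ → φ = 4/5 → 1/5 = 2/5
¬χ ∨ (ψ → φ) = 1/5 ∨ 2/5 = 2/5
ψ → φ = 4/5 → 1/5 = 2/5
(ψ → φ) ∨ φ = 2/5 ∨ 1/5 = 2/5
χ → φ = 4/5 → 1/5 = 2/5
φ ∨ χ = 1/5 ∨ 4/5 = 4/5
(φ ∨ χ) ∧ ψ = 4/5 ∧ 4/5 = 4/5
(χ → φ) → ((φ ∨ χ) ∧ ψ) = 2/5 → 4/5 = 1
((ψ → φ) ∨ φ) ∧ ((χ → φ) → ((φ ∨ χ) ∧ ψ)) = 2/5 ∧ 1 = 2/5
(¬χ ∨ (ψ → φ)) ∨ (((ψ → φ) ∨ φ) ∧ ((χ → φ) → ((φ ∨ χ) ∧ ψ))) = 2/5 ∨ 2/5 = 2/5

2/5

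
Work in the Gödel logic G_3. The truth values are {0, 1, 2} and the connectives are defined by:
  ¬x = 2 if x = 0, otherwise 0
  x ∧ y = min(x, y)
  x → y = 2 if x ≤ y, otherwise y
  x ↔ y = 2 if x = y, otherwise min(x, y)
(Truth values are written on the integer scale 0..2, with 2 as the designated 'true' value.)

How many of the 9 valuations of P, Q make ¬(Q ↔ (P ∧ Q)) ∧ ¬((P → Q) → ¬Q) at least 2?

2

P = 0, Q = 0 ↦ 0  <
P = 0, Q = 1 ↦ 2  ≥
P = 0, Q = 2 ↦ 2  ≥
P = 1, Q = 0 ↦ 0  <
P = 1, Q = 1 ↦ 0  <
P = 1, Q = 2 ↦ 0  <
P = 2, Q = 0 ↦ 0  <
P = 2, Q = 1 ↦ 0  <
P = 2, Q = 2 ↦ 0  <
So 2 of the 9 assignments meet the threshold.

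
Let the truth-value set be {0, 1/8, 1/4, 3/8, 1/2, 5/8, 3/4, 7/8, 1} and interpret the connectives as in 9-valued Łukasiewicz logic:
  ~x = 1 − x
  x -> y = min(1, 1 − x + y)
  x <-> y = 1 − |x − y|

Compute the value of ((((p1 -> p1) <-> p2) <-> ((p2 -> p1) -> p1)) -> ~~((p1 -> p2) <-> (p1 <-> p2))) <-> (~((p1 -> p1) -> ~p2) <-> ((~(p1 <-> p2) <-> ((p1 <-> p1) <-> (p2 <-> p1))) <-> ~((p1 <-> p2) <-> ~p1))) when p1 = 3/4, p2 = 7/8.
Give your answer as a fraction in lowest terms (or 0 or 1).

7/8

p1 -> p1 = 3/4 -> 3/4 = 1
(p1 -> p1) <-> p2 = 1 <-> 7/8 = 7/8
p2 -> p1 = 7/8 -> 3/4 = 7/8
(p2 -> p1) -> p1 = 7/8 -> 3/4 = 7/8
((p1 -> p1) <-> p2) <-> ((p2 -> p1) -> p1) = 7/8 <-> 7/8 = 1
p1 -> p2 = 3/4 -> 7/8 = 1
p1 <-> p2 = 3/4 <-> 7/8 = 7/8
(p1 -> p2) <-> (p1 <-> p2) = 1 <-> 7/8 = 7/8
~((p1 -> p2) <-> (p1 <-> p2)) = ~7/8 = 1/8
~~((p1 -> p2) <-> (p1 <-> p2)) = ~1/8 = 7/8
(((p1 -> p1) <-> p2) <-> ((p2 -> p1) -> p1)) -> ~~((p1 -> p2) <-> (p1 <-> p2)) = 1 -> 7/8 = 7/8
p1 -> p1 = 3/4 -> 3/4 = 1
~p2 = ~7/8 = 1/8
(p1 -> p1) -> ~p2 = 1 -> 1/8 = 1/8
~((p1 -> p1) -> ~p2) = ~1/8 = 7/8
p1 <-> p2 = 3/4 <-> 7/8 = 7/8
~(p1 <-> p2) = ~7/8 = 1/8
p1 <-> p1 = 3/4 <-> 3/4 = 1
p2 <-> p1 = 7/8 <-> 3/4 = 7/8
(p1 <-> p1) <-> (p2 <-> p1) = 1 <-> 7/8 = 7/8
~(p1 <-> p2) <-> ((p1 <-> p1) <-> (p2 <-> p1)) = 1/8 <-> 7/8 = 1/4
p1 <-> p2 = 3/4 <-> 7/8 = 7/8
~p1 = ~3/4 = 1/4
(p1 <-> p2) <-> ~p1 = 7/8 <-> 1/4 = 3/8
~((p1 <-> p2) <-> ~p1) = ~3/8 = 5/8
(~(p1 <-> p2) <-> ((p1 <-> p1) <-> (p2 <-> p1))) <-> ~((p1 <-> p2) <-> ~p1) = 1/4 <-> 5/8 = 5/8
~((p1 -> p1) -> ~p2) <-> ((~(p1 <-> p2) <-> ((p1 <-> p1) <-> (p2 <-> p1))) <-> ~((p1 <-> p2) <-> ~p1)) = 7/8 <-> 5/8 = 3/4
((((p1 -> p1) <-> p2) <-> ((p2 -> p1) -> p1)) -> ~~((p1 -> p2) <-> (p1 <-> p2))) <-> (~((p1 -> p1) -> ~p2) <-> ((~(p1 <-> p2) <-> ((p1 <-> p1) <-> (p2 <-> p1))) <-> ~((p1 <-> p2) <-> ~p1))) = 7/8 <-> 3/4 = 7/8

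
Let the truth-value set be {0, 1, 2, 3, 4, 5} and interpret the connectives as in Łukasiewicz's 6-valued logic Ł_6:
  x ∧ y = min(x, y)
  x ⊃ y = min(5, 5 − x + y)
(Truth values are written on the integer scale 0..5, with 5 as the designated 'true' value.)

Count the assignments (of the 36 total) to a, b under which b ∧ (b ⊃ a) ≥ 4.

value 5: 1 assignment (counts)
value 4: 4 assignments (counts)
value 3: 7 assignments
value 2: 9 assignments
value 1: 8 assignments
value 0: 7 assignments
So 5 of the 36 assignments meet the threshold.

5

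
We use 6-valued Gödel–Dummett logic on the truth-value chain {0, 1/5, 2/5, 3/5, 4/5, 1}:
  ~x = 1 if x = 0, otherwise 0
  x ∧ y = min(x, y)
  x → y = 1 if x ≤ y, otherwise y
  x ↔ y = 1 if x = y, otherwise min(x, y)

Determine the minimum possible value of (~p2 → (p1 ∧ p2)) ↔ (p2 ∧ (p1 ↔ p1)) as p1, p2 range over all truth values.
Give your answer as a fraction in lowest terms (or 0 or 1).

Take p1 = 0, p2 = 1/5:
~p2 = ~1/5 = 0
p1 ∧ p2 = 0 ∧ 1/5 = 0
~p2 → (p1 ∧ p2) = 0 → 0 = 1
p1 ↔ p1 = 0 ↔ 0 = 1
p2 ∧ (p1 ↔ p1) = 1/5 ∧ 1 = 1/5
(~p2 → (p1 ∧ p2)) ↔ (p2 ∧ (p1 ↔ p1)) = 1 ↔ 1/5 = 1/5
No assignment yields a value below 1/5, so this is the minimum.

1/5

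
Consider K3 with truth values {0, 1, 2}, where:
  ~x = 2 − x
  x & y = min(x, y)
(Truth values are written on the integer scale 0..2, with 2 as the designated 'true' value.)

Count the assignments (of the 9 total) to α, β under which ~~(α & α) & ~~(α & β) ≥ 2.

α = 0, β = 0 ↦ 0  <
α = 0, β = 1 ↦ 0  <
α = 0, β = 2 ↦ 0  <
α = 1, β = 0 ↦ 0  <
α = 1, β = 1 ↦ 1  <
α = 1, β = 2 ↦ 1  <
α = 2, β = 0 ↦ 0  <
α = 2, β = 1 ↦ 1  <
α = 2, β = 2 ↦ 2  ≥
So 1 of the 9 assignments meets the threshold.

1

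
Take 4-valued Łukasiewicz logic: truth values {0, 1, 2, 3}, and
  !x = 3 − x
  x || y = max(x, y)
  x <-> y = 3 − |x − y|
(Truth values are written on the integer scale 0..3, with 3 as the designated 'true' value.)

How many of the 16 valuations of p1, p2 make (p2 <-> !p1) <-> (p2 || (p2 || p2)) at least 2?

11

p1 = 0, p2 = 0 ↦ 3  ≥
p1 = 0, p2 = 1 ↦ 3  ≥
p1 = 0, p2 = 2 ↦ 3  ≥
p1 = 0, p2 = 3 ↦ 3  ≥
p1 = 1, p2 = 0 ↦ 2  ≥
p1 = 1, p2 = 1 ↦ 2  ≥
p1 = 1, p2 = 2 ↦ 2  ≥
p1 = 1, p2 = 3 ↦ 2  ≥
p1 = 2, p2 = 0 ↦ 1  <
p1 = 2, p2 = 1 ↦ 1  <
p1 = 2, p2 = 2 ↦ 3  ≥
p1 = 2, p2 = 3 ↦ 1  <
p1 = 3, p2 = 0 ↦ 0  <
p1 = 3, p2 = 1 ↦ 2  ≥
p1 = 3, p2 = 2 ↦ 2  ≥
p1 = 3, p2 = 3 ↦ 0  <
So 11 of the 16 assignments meet the threshold.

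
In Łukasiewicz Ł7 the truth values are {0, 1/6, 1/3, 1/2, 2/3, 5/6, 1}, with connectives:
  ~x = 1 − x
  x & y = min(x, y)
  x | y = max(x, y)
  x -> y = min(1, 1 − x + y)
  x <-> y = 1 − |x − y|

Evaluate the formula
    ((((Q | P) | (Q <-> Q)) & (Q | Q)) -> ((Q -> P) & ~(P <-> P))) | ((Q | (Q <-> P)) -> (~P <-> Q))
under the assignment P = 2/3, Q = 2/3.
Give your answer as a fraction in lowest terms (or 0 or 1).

2/3

Q | P = 2/3 | 2/3 = 2/3
Q <-> Q = 2/3 <-> 2/3 = 1
(Q | P) | (Q <-> Q) = 2/3 | 1 = 1
Q | Q = 2/3 | 2/3 = 2/3
((Q | P) | (Q <-> Q)) & (Q | Q) = 1 & 2/3 = 2/3
Q -> P = 2/3 -> 2/3 = 1
P <-> P = 2/3 <-> 2/3 = 1
~(P <-> P) = ~1 = 0
(Q -> P) & ~(P <-> P) = 1 & 0 = 0
(((Q | P) | (Q <-> Q)) & (Q | Q)) -> ((Q -> P) & ~(P <-> P)) = 2/3 -> 0 = 1/3
Q <-> P = 2/3 <-> 2/3 = 1
Q | (Q <-> P) = 2/3 | 1 = 1
~P = ~2/3 = 1/3
~P <-> Q = 1/3 <-> 2/3 = 2/3
(Q | (Q <-> P)) -> (~P <-> Q) = 1 -> 2/3 = 2/3
((((Q | P) | (Q <-> Q)) & (Q | Q)) -> ((Q -> P) & ~(P <-> P))) | ((Q | (Q <-> P)) -> (~P <-> Q)) = 1/3 | 2/3 = 2/3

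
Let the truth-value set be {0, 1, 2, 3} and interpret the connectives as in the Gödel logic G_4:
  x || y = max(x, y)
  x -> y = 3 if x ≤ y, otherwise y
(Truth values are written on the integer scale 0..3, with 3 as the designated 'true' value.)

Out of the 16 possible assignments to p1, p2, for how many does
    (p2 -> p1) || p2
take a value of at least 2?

15

p1 = 0, p2 = 0 ↦ 3  ≥
p1 = 0, p2 = 1 ↦ 1  <
p1 = 0, p2 = 2 ↦ 2  ≥
p1 = 0, p2 = 3 ↦ 3  ≥
p1 = 1, p2 = 0 ↦ 3  ≥
p1 = 1, p2 = 1 ↦ 3  ≥
p1 = 1, p2 = 2 ↦ 2  ≥
p1 = 1, p2 = 3 ↦ 3  ≥
p1 = 2, p2 = 0 ↦ 3  ≥
p1 = 2, p2 = 1 ↦ 3  ≥
p1 = 2, p2 = 2 ↦ 3  ≥
p1 = 2, p2 = 3 ↦ 3  ≥
p1 = 3, p2 = 0 ↦ 3  ≥
p1 = 3, p2 = 1 ↦ 3  ≥
p1 = 3, p2 = 2 ↦ 3  ≥
p1 = 3, p2 = 3 ↦ 3  ≥
So 15 of the 16 assignments meet the threshold.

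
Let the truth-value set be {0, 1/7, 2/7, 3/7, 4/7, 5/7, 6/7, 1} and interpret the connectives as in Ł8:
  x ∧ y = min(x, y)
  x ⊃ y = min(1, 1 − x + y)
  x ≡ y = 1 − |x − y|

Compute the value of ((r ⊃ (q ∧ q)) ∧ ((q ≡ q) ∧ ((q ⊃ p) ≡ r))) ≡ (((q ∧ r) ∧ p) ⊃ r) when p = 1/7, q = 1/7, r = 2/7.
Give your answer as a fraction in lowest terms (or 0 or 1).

q ∧ q = 1/7 ∧ 1/7 = 1/7
r ⊃ (q ∧ q) = 2/7 ⊃ 1/7 = 6/7
q ≡ q = 1/7 ≡ 1/7 = 1
q ⊃ p = 1/7 ⊃ 1/7 = 1
(q ⊃ p) ≡ r = 1 ≡ 2/7 = 2/7
(q ≡ q) ∧ ((q ⊃ p) ≡ r) = 1 ∧ 2/7 = 2/7
(r ⊃ (q ∧ q)) ∧ ((q ≡ q) ∧ ((q ⊃ p) ≡ r)) = 6/7 ∧ 2/7 = 2/7
q ∧ r = 1/7 ∧ 2/7 = 1/7
(q ∧ r) ∧ p = 1/7 ∧ 1/7 = 1/7
((q ∧ r) ∧ p) ⊃ r = 1/7 ⊃ 2/7 = 1
((r ⊃ (q ∧ q)) ∧ ((q ≡ q) ∧ ((q ⊃ p) ≡ r))) ≡ (((q ∧ r) ∧ p) ⊃ r) = 2/7 ≡ 1 = 2/7

2/7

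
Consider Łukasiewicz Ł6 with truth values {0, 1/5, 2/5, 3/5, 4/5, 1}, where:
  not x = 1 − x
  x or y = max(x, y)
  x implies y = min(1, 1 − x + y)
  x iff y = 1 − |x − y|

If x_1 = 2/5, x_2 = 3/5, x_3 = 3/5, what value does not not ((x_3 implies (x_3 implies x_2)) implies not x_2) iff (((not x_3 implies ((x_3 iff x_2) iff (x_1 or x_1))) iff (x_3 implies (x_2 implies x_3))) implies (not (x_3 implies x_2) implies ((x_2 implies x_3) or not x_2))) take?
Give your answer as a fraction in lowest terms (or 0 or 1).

x_3 implies x_2 = 3/5 implies 3/5 = 1
x_3 implies (x_3 implies x_2) = 3/5 implies 1 = 1
not x_2 = not 3/5 = 2/5
(x_3 implies (x_3 implies x_2)) implies not x_2 = 1 implies 2/5 = 2/5
not ((x_3 implies (x_3 implies x_2)) implies not x_2) = not 2/5 = 3/5
not not ((x_3 implies (x_3 implies x_2)) implies not x_2) = not 3/5 = 2/5
not x_3 = not 3/5 = 2/5
x_3 iff x_2 = 3/5 iff 3/5 = 1
x_1 or x_1 = 2/5 or 2/5 = 2/5
(x_3 iff x_2) iff (x_1 or x_1) = 1 iff 2/5 = 2/5
not x_3 implies ((x_3 iff x_2) iff (x_1 or x_1)) = 2/5 implies 2/5 = 1
x_2 implies x_3 = 3/5 implies 3/5 = 1
x_3 implies (x_2 implies x_3) = 3/5 implies 1 = 1
(not x_3 implies ((x_3 iff x_2) iff (x_1 or x_1))) iff (x_3 implies (x_2 implies x_3)) = 1 iff 1 = 1
x_3 implies x_2 = 3/5 implies 3/5 = 1
not (x_3 implies x_2) = not 1 = 0
x_2 implies x_3 = 3/5 implies 3/5 = 1
not x_2 = not 3/5 = 2/5
(x_2 implies x_3) or not x_2 = 1 or 2/5 = 1
not (x_3 implies x_2) implies ((x_2 implies x_3) or not x_2) = 0 implies 1 = 1
((not x_3 implies ((x_3 iff x_2) iff (x_1 or x_1))) iff (x_3 implies (x_2 implies x_3))) implies (not (x_3 implies x_2) implies ((x_2 implies x_3) or not x_2)) = 1 implies 1 = 1
not not ((x_3 implies (x_3 implies x_2)) implies not x_2) iff (((not x_3 implies ((x_3 iff x_2) iff (x_1 or x_1))) iff (x_3 implies (x_2 implies x_3))) implies (not (x_3 implies x_2) implies ((x_2 implies x_3) or not x_2))) = 2/5 iff 1 = 2/5

2/5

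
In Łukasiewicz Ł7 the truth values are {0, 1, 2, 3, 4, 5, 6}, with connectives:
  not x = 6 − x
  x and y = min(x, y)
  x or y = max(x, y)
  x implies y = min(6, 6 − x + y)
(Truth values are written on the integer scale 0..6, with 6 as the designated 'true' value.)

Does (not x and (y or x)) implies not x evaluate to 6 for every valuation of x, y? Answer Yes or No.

At x = 0, y = 4, for instance:
not x = not 0 = 6
y or x = 4 or 0 = 4
not x and (y or x) = 6 and 4 = 4
(not x and (y or x)) implies not x = 4 implies 6 = 6
and checking the remaining 48 assignments likewise gives ≥ 6 in every case.

Yes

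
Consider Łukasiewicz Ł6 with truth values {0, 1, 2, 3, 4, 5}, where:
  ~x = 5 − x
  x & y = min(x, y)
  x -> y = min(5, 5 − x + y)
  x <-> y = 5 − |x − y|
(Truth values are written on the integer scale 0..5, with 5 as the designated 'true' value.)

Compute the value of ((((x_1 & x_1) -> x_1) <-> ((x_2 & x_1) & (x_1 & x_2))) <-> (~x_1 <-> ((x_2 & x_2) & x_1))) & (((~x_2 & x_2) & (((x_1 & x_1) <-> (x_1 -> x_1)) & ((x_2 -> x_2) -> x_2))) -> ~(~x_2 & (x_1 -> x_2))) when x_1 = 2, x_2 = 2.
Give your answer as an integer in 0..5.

3

x_1 & x_1 = 2 & 2 = 2
(x_1 & x_1) -> x_1 = 2 -> 2 = 5
x_2 & x_1 = 2 & 2 = 2
x_1 & x_2 = 2 & 2 = 2
(x_2 & x_1) & (x_1 & x_2) = 2 & 2 = 2
((x_1 & x_1) -> x_1) <-> ((x_2 & x_1) & (x_1 & x_2)) = 5 <-> 2 = 2
~x_1 = ~2 = 3
x_2 & x_2 = 2 & 2 = 2
(x_2 & x_2) & x_1 = 2 & 2 = 2
~x_1 <-> ((x_2 & x_2) & x_1) = 3 <-> 2 = 4
(((x_1 & x_1) -> x_1) <-> ((x_2 & x_1) & (x_1 & x_2))) <-> (~x_1 <-> ((x_2 & x_2) & x_1)) = 2 <-> 4 = 3
~x_2 = ~2 = 3
~x_2 & x_2 = 3 & 2 = 2
x_1 & x_1 = 2 & 2 = 2
x_1 -> x_1 = 2 -> 2 = 5
(x_1 & x_1) <-> (x_1 -> x_1) = 2 <-> 5 = 2
x_2 -> x_2 = 2 -> 2 = 5
(x_2 -> x_2) -> x_2 = 5 -> 2 = 2
((x_1 & x_1) <-> (x_1 -> x_1)) & ((x_2 -> x_2) -> x_2) = 2 & 2 = 2
(~x_2 & x_2) & (((x_1 & x_1) <-> (x_1 -> x_1)) & ((x_2 -> x_2) -> x_2)) = 2 & 2 = 2
~x_2 = ~2 = 3
x_1 -> x_2 = 2 -> 2 = 5
~x_2 & (x_1 -> x_2) = 3 & 5 = 3
~(~x_2 & (x_1 -> x_2)) = ~3 = 2
((~x_2 & x_2) & (((x_1 & x_1) <-> (x_1 -> x_1)) & ((x_2 -> x_2) -> x_2))) -> ~(~x_2 & (x_1 -> x_2)) = 2 -> 2 = 5
((((x_1 & x_1) -> x_1) <-> ((x_2 & x_1) & (x_1 & x_2))) <-> (~x_1 <-> ((x_2 & x_2) & x_1))) & (((~x_2 & x_2) & (((x_1 & x_1) <-> (x_1 -> x_1)) & ((x_2 -> x_2) -> x_2))) -> ~(~x_2 & (x_1 -> x_2))) = 3 & 5 = 3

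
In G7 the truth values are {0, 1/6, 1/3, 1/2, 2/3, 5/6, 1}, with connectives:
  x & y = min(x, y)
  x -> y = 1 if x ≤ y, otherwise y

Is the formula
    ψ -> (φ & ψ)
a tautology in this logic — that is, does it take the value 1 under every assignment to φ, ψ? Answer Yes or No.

No

Counterexample: take φ = 0, ψ = 1/6.
φ & ψ = 0 & 1/6 = 0
ψ -> (φ & ψ) = 1/6 -> 0 = 0
This gives 0 ≠ 1.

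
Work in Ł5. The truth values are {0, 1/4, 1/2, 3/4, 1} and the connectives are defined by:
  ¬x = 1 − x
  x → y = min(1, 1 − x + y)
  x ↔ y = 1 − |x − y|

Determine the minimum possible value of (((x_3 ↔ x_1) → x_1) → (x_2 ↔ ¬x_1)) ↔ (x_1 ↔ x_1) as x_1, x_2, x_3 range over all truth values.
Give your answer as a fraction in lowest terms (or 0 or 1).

0

Take x_1 = 0, x_2 = 0, x_3 = 1:
x_3 ↔ x_1 = 1 ↔ 0 = 0
(x_3 ↔ x_1) → x_1 = 0 → 0 = 1
¬x_1 = ¬0 = 1
x_2 ↔ ¬x_1 = 0 ↔ 1 = 0
((x_3 ↔ x_1) → x_1) → (x_2 ↔ ¬x_1) = 1 → 0 = 0
x_1 ↔ x_1 = 0 ↔ 0 = 1
(((x_3 ↔ x_1) → x_1) → (x_2 ↔ ¬x_1)) ↔ (x_1 ↔ x_1) = 0 ↔ 1 = 0
No assignment yields a value below 0, so this is the minimum.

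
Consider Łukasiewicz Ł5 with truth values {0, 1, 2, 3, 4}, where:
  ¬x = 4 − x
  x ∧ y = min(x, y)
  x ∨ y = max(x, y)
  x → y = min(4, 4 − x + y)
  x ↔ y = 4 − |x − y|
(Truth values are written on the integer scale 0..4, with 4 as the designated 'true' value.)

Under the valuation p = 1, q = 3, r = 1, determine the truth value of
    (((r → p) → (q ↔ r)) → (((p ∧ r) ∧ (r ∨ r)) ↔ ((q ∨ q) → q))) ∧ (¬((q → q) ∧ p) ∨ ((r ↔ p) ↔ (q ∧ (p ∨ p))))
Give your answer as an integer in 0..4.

r → p = 1 → 1 = 4
q ↔ r = 3 ↔ 1 = 2
(r → p) → (q ↔ r) = 4 → 2 = 2
p ∧ r = 1 ∧ 1 = 1
r ∨ r = 1 ∨ 1 = 1
(p ∧ r) ∧ (r ∨ r) = 1 ∧ 1 = 1
q ∨ q = 3 ∨ 3 = 3
(q ∨ q) → q = 3 → 3 = 4
((p ∧ r) ∧ (r ∨ r)) ↔ ((q ∨ q) → q) = 1 ↔ 4 = 1
((r → p) → (q ↔ r)) → (((p ∧ r) ∧ (r ∨ r)) ↔ ((q ∨ q) → q)) = 2 → 1 = 3
q → q = 3 → 3 = 4
(q → q) ∧ p = 4 ∧ 1 = 1
¬((q → q) ∧ p) = ¬1 = 3
r ↔ p = 1 ↔ 1 = 4
p ∨ p = 1 ∨ 1 = 1
q ∧ (p ∨ p) = 3 ∧ 1 = 1
(r ↔ p) ↔ (q ∧ (p ∨ p)) = 4 ↔ 1 = 1
¬((q → q) ∧ p) ∨ ((r ↔ p) ↔ (q ∧ (p ∨ p))) = 3 ∨ 1 = 3
(((r → p) → (q ↔ r)) → (((p ∧ r) ∧ (r ∨ r)) ↔ ((q ∨ q) → q))) ∧ (¬((q → q) ∧ p) ∨ ((r ↔ p) ↔ (q ∧ (p ∨ p)))) = 3 ∧ 3 = 3

3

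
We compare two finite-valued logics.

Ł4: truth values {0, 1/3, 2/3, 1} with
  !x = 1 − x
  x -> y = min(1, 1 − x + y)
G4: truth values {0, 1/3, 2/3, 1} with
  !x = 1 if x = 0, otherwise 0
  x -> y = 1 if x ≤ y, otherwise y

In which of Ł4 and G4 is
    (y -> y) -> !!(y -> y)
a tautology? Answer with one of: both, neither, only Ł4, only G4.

In Ł4: every assignment gives 1 — tautology.
In G4: every assignment gives 1 — tautology.

both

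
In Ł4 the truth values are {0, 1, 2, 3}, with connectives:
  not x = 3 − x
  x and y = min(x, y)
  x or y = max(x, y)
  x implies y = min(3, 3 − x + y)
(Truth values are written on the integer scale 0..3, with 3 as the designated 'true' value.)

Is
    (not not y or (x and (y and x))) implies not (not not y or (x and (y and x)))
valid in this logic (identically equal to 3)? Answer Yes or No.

Counterexample: take x = 0, y = 2.
not y = not 2 = 1
not not y = not 1 = 2
y and x = 2 and 0 = 0
x and (y and x) = 0 and 0 = 0
not not y or (x and (y and x)) = 2 or 0 = 2
not y = not 2 = 1
not not y = not 1 = 2
y and x = 2 and 0 = 0
x and (y and x) = 0 and 0 = 0
not not y or (x and (y and x)) = 2 or 0 = 2
not (not not y or (x and (y and x))) = not 2 = 1
(not not y or (x and (y and x))) implies not (not not y or (x and (y and x))) = 2 implies 1 = 2
This gives 2 ≠ 3.

No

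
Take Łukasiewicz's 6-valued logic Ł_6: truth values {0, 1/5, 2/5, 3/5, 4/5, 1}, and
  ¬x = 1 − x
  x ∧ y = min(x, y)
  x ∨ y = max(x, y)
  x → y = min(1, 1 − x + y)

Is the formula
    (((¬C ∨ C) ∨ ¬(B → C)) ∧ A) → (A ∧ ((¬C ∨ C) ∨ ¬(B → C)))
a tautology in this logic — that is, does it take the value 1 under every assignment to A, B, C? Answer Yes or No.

Yes

At A = 1/5, B = 1/5, C = 2/5, for instance:
¬C = ¬2/5 = 3/5
¬C ∨ C = 3/5 ∨ 2/5 = 3/5
B → C = 1/5 → 2/5 = 1
¬(B → C) = ¬1 = 0
(¬C ∨ C) ∨ ¬(B → C) = 3/5 ∨ 0 = 3/5
((¬C ∨ C) ∨ ¬(B → C)) ∧ A = 3/5 ∧ 1/5 = 1/5
A ∧ ((¬C ∨ C) ∨ ¬(B → C)) = 1/5 ∧ 3/5 = 1/5
(((¬C ∨ C) ∨ ¬(B → C)) ∧ A) → (A ∧ ((¬C ∨ C) ∨ ¬(B → C))) = 1/5 → 1/5 = 1
and checking the remaining 215 assignments likewise gives ≥ 1 in every case.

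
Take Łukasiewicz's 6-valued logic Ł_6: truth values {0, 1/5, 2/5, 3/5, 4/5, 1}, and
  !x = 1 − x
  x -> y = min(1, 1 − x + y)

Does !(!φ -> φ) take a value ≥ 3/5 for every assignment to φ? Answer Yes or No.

Counterexample: take φ = 2/5.
!φ = !2/5 = 3/5
!φ -> φ = 3/5 -> 2/5 = 4/5
!(!φ -> φ) = !4/5 = 1/5
This gives 1/5, which is below 3/5.

No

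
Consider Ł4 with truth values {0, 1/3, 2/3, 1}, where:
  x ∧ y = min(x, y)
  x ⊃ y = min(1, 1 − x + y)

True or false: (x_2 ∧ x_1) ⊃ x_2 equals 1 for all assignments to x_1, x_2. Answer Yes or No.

Yes

x_1 = 0, x_2 = 0 ↦ 1
x_1 = 0, x_2 = 1/3 ↦ 1
x_1 = 0, x_2 = 2/3 ↦ 1
x_1 = 0, x_2 = 1 ↦ 1
x_1 = 1/3, x_2 = 0 ↦ 1
x_1 = 1/3, x_2 = 1/3 ↦ 1
x_1 = 1/3, x_2 = 2/3 ↦ 1
x_1 = 1/3, x_2 = 1 ↦ 1
x_1 = 2/3, x_2 = 0 ↦ 1
x_1 = 2/3, x_2 = 1/3 ↦ 1
x_1 = 2/3, x_2 = 2/3 ↦ 1
x_1 = 2/3, x_2 = 1 ↦ 1
x_1 = 1, x_2 = 0 ↦ 1
x_1 = 1, x_2 = 1/3 ↦ 1
x_1 = 1, x_2 = 2/3 ↦ 1
x_1 = 1, x_2 = 1 ↦ 1
Every assignment gives a value ≥ 1.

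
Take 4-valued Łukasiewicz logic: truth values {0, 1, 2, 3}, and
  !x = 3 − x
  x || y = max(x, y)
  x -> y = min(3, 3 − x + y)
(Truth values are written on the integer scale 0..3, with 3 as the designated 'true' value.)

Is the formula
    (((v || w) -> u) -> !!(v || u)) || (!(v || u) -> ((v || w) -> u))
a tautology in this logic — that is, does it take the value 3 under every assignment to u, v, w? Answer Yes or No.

No

Counterexample: take u = 0, v = 0, w = 1.
v || w = 0 || 1 = 1
(v || w) -> u = 1 -> 0 = 2
v || u = 0 || 0 = 0
!(v || u) = !0 = 3
!!(v || u) = !3 = 0
((v || w) -> u) -> !!(v || u) = 2 -> 0 = 1
v || u = 0 || 0 = 0
!(v || u) = !0 = 3
v || w = 0 || 1 = 1
(v || w) -> u = 1 -> 0 = 2
!(v || u) -> ((v || w) -> u) = 3 -> 2 = 2
(((v || w) -> u) -> !!(v || u)) || (!(v || u) -> ((v || w) -> u)) = 1 || 2 = 2
This gives 2 ≠ 3.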